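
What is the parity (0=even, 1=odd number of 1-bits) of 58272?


0b1110001110100000 has 7 ones => parity 1

1


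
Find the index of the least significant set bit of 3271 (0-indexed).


0b110011000111. Lowest set bit at position 0

0


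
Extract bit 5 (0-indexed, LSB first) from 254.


0b11111110, position 5 = 1

1


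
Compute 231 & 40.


0b11100111 & 0b101000 = 0b100000 = 32

32


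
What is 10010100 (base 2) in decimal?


10010100 in decimal = 148

148


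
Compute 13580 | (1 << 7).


13580 | (1 << 7) = 13580 | 128 = 13708

13708


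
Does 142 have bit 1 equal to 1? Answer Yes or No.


0b10001110, bit 1 = 1. Yes

Yes


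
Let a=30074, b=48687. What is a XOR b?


30074 ^ 48687 = 52053

52053


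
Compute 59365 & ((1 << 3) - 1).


59365 & 7 = 5

5


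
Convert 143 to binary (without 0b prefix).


143 = 10001111 in binary

10001111


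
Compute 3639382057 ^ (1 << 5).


3639382057 ^ (1 << 5) = 3639382057 ^ 32 = 3639382025

3639382025


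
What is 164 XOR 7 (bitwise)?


0b10100100 ^ 0b111 = 0b10100011 = 163

163


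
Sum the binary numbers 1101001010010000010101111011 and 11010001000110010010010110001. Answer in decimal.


1101001010010000010101111011 + 11010001000110010010010110001 = 100111010011000010101000101100 = 659302956

659302956


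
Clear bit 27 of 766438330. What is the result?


766438330 & ~(1 << 27) = 632220602

632220602


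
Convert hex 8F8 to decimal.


8F8 hex = 2296 decimal

2296


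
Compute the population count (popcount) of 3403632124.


0b11001010110111110100110111111100 has 21 set bits

21


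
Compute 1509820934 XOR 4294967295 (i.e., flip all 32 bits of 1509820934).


1509820934 ^ 4294967295 = 2785146361

2785146361


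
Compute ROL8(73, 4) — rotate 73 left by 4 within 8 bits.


Rotate 0b1001001 left by 4 (8-bit) = 0b10010100 = 148

148


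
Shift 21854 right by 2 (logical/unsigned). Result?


0b101010101011110 >> 2 = 0b1010101010111 = 5463

5463


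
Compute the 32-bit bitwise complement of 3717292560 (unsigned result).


~0b11011101100100010110001000010000 = 0b100010011011101001110111101111 = 577674735 (32-bit unsigned)

577674735


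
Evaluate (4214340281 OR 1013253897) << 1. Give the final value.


Step 1: 4214340281 | 1013253897 = 4285906873
Step 2: 4285906873 << 1 = 8571813746

8571813746


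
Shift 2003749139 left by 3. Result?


0b1110111011011101100100100010011 << 3 = 0b1110111011011101100100100010011000 = 16029993112

16029993112


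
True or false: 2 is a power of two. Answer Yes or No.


0b10. Only one bit set => Yes

Yes


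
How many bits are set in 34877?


0b1000100000111101 has 7 set bits

7


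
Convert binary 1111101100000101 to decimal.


1111101100000101 in decimal = 64261

64261


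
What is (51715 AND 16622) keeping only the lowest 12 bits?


Step 1: 51715 & 16622 = 16386
Step 2: 16386 & 4095 = 2

2


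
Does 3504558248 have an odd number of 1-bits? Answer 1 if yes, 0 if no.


0b11010000111000110101000010101000 has 13 ones => parity 1

1


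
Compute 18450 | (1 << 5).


18450 | (1 << 5) = 18450 | 32 = 18482

18482


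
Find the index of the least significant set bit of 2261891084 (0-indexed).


0b10000110110100011011100000001100. Lowest set bit at position 2

2


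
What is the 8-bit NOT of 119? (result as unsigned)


~0b1110111 = 0b10001000 = 136 (8-bit unsigned)

136


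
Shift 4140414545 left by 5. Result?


0b11110110110010011011011001010001 << 5 = 0b1111011011001001101101100101000100000 = 132493265440

132493265440


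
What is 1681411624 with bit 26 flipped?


1681411624 ^ (1 << 26) = 1681411624 ^ 67108864 = 1614302760

1614302760


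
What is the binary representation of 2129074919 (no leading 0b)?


2129074919 = 1111110111001110001101011100111 in binary

1111110111001110001101011100111


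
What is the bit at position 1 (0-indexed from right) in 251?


0b11111011, position 1 = 1

1


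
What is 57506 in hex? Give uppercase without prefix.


57506 = E0A2 hex

E0A2


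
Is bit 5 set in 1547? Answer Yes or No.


0b11000001011, bit 5 = 0. No

No


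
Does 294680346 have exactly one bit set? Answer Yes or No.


0b10001100100000111011100011010. Multiple bits set => No

No


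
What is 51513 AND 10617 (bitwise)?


0b1100100100111001 & 0b10100101111001 = 0b100100111001 = 2361

2361


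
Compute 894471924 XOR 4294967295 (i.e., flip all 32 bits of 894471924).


894471924 ^ 4294967295 = 3400495371

3400495371


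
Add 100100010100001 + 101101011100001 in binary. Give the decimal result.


100100010100001 + 101101011100001 = 1010001110000010 = 41858

41858


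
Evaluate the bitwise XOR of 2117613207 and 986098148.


0b1111110001110000011011010010111 ^ 0b111010110001101010100111100100 = 0b1000100111111101001111101110011 = 1157537651

1157537651


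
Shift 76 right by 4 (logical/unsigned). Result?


0b1001100 >> 4 = 0b100 = 4

4


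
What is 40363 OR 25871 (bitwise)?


0b1001110110101011 | 0b110010100001111 = 0b1111110110101111 = 64943

64943


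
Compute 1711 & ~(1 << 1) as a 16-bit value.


1711 & ~(1 << 1) = 1709

1709


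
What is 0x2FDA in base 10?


2FDA hex = 12250 decimal

12250


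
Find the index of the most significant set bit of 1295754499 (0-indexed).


0b1001101001110111010010100000011. Highest set bit at position 30

30


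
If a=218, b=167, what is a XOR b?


218 ^ 167 = 125

125


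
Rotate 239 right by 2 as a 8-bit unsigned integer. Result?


Rotate 0b11101111 right by 2 (8-bit) = 0b11111011 = 251

251


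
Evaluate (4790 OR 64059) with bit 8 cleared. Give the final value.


Step 1: 4790 | 64059 = 64191
Step 2: 64191 & ~(1 << 8) = 64191

64191


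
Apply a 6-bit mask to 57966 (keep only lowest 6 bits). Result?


57966 & 63 = 46

46


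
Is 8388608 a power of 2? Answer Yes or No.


0b100000000000000000000000. Only one bit set => Yes

Yes


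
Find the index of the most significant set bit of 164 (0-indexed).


0b10100100. Highest set bit at position 7

7


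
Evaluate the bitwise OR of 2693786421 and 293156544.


0b10100000100011111110101100110101 | 0b10001011110010011011011000000 = 0b10110001111111111111111111110101 = 2986344437

2986344437


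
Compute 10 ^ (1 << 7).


10 ^ (1 << 7) = 10 ^ 128 = 138

138


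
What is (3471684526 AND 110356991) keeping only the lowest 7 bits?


Step 1: 3471684526 & 110356991 = 109158830
Step 2: 109158830 & 127 = 46

46


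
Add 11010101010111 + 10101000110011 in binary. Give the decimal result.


11010101010111 + 10101000110011 = 101111110001010 = 24458

24458


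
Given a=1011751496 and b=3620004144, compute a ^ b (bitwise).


1011751496 ^ 3620004144 = 3951754104

3951754104


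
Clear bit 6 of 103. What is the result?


103 & ~(1 << 6) = 39

39


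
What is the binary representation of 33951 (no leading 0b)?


33951 = 1000010010011111 in binary

1000010010011111


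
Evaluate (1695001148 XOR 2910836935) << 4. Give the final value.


Step 1: 1695001148 ^ 2910836935 = 3363336955
Step 2: 3363336955 << 4 = 53813391280

53813391280


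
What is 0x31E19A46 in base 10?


31E19A46 hex = 836868678 decimal

836868678


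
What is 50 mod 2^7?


50 & 127 = 50

50


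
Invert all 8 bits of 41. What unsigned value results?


41 ^ 255 = 214

214


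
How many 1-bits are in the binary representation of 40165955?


0b10011001001110001001000011 has 11 set bits

11


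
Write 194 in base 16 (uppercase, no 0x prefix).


194 = C2 hex

C2


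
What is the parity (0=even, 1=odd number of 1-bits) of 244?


0b11110100 has 5 ones => parity 1

1


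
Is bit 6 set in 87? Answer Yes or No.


0b1010111, bit 6 = 1. Yes

Yes


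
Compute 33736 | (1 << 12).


33736 | (1 << 12) = 33736 | 4096 = 37832

37832


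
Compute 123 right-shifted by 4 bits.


0b1111011 >> 4 = 0b111 = 7

7


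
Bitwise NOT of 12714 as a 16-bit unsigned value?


~0b11000110101010 = 0b1100111001010101 = 52821 (16-bit unsigned)

52821


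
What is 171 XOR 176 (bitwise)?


0b10101011 ^ 0b10110000 = 0b11011 = 27

27


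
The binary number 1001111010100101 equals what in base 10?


1001111010100101 in decimal = 40613

40613


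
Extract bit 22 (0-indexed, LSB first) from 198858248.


0b1011110110100101011000001000, position 22 = 1

1


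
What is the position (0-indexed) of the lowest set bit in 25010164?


0b1011111011001111111110100. Lowest set bit at position 2

2


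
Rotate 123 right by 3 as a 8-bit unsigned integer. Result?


Rotate 0b1111011 right by 3 (8-bit) = 0b1101111 = 111

111


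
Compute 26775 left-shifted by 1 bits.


0b110100010010111 << 1 = 0b1101000100101110 = 53550

53550


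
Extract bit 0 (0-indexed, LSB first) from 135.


0b10000111, position 0 = 1

1


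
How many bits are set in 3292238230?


0b11000100001110111001000110010110 has 15 set bits

15


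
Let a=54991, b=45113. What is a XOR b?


54991 ^ 45113 = 26358

26358


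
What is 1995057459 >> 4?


0b1110110111010100010100100110011 >> 4 = 0b111011011101010001010010011 = 124691091

124691091


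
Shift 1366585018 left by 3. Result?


0b1010001011101000110111010111010 << 3 = 0b1010001011101000110111010111010000 = 10932680144

10932680144


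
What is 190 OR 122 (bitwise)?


0b10111110 | 0b1111010 = 0b11111110 = 254

254


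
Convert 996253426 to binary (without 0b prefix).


996253426 = 111011011000011001111011110010 in binary

111011011000011001111011110010


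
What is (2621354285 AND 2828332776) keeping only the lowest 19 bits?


Step 1: 2621354285 & 2828332776 = 2283053096
Step 2: 2283053096 & 524287 = 303144

303144


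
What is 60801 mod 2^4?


60801 & 15 = 1

1


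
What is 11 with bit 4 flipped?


11 ^ (1 << 4) = 11 ^ 16 = 27

27


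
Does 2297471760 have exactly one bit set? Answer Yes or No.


0b10001000111100001010001100010000. Multiple bits set => No

No


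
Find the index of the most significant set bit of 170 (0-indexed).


0b10101010. Highest set bit at position 7

7


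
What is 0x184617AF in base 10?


184617AF hex = 407246767 decimal

407246767


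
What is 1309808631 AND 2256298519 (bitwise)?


0b1001110000100100001011111110111 & 0b10000110011111000110001000010111 = 0b110000100000000001000010111 = 101712407

101712407


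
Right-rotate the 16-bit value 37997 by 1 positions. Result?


Rotate 0b1001010001101101 right by 1 (16-bit) = 0b1100101000110110 = 51766

51766


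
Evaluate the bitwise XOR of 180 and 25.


0b10110100 ^ 0b11001 = 0b10101101 = 173

173


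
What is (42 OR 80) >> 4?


Step 1: 42 | 80 = 122
Step 2: 122 >> 4 = 7

7


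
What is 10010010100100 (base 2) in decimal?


10010010100100 in decimal = 9380

9380


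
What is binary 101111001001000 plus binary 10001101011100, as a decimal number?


101111001001000 + 10001101011100 = 1000000110100100 = 33188

33188


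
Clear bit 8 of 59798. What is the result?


59798 & ~(1 << 8) = 59542

59542


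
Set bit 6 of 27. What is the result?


27 | (1 << 6) = 27 | 64 = 91

91


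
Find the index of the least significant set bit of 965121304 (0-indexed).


0b111001100001101001010100011000. Lowest set bit at position 3

3


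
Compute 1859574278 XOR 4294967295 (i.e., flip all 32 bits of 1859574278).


1859574278 ^ 4294967295 = 2435393017

2435393017


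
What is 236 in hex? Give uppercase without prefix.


236 = EC hex

EC


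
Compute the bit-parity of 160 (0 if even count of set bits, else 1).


0b10100000 has 2 ones => parity 0

0


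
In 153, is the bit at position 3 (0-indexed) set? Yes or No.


0b10011001, bit 3 = 1. Yes

Yes


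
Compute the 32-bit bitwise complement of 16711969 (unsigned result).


~0b111111110000000100100001 = 0b11111111000000001111111011011110 = 4278255326 (32-bit unsigned)

4278255326


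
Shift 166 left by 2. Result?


0b10100110 << 2 = 0b1010011000 = 664

664


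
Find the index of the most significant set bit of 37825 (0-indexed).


0b1001001111000001. Highest set bit at position 15

15


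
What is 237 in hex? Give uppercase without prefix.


237 = ED hex

ED


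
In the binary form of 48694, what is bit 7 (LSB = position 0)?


0b1011111000110110, position 7 = 0

0


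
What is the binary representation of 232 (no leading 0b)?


232 = 11101000 in binary

11101000


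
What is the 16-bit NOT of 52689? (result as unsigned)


~0b1100110111010001 = 0b11001000101110 = 12846 (16-bit unsigned)

12846


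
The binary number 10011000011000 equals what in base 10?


10011000011000 in decimal = 9752

9752


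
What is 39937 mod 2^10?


39937 & 1023 = 1

1


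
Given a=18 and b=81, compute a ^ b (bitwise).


18 ^ 81 = 67

67


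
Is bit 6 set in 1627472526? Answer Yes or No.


0b1100001000000010100001010001110, bit 6 = 0. No

No


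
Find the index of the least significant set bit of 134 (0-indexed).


0b10000110. Lowest set bit at position 1

1


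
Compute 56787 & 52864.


0b1101110111010011 & 0b1100111010000000 = 0b1100110010000000 = 52352

52352


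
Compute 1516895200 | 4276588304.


0b1011010011010011111101111100000 | 0b11111110111001111000111100010000 = 0b11111110111011111111111111110000 = 4277141488

4277141488


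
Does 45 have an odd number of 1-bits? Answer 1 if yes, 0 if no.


0b101101 has 4 ones => parity 0

0


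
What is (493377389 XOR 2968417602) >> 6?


Step 1: 493377389 ^ 2968417602 = 2911248943
Step 2: 2911248943 >> 6 = 45488264

45488264


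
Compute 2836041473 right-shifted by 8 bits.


0b10101001000010101000111100000001 >> 8 = 0b101010010000101010001111 = 11078287

11078287


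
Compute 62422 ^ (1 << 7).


62422 ^ (1 << 7) = 62422 ^ 128 = 62294

62294


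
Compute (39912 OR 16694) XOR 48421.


Step 1: 39912 | 16694 = 56318
Step 2: 56318 ^ 48421 = 26331

26331


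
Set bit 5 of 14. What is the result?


14 | (1 << 5) = 14 | 32 = 46

46


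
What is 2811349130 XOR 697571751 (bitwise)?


0b10100111100100011100100010001010 ^ 0b101001100101000001100110100111 = 0b10001110000001011101000100101101 = 2382745901

2382745901


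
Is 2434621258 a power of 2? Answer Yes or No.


0b10010001000111010101111101001010. Multiple bits set => No

No


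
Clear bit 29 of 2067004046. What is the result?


2067004046 & ~(1 << 29) = 1530133134

1530133134


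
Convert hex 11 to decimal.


11 hex = 17 decimal

17


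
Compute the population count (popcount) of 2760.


0b101011001000 has 5 set bits

5


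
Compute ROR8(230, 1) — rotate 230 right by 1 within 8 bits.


Rotate 0b11100110 right by 1 (8-bit) = 0b1110011 = 115

115


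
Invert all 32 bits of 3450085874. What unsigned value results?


3450085874 ^ 4294967295 = 844881421

844881421


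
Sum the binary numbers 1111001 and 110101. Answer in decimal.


1111001 + 110101 = 10101110 = 174

174


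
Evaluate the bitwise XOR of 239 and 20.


0b11101111 ^ 0b10100 = 0b11111011 = 251

251


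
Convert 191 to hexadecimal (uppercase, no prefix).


191 = BF hex

BF


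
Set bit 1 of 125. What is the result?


125 | (1 << 1) = 125 | 2 = 127

127


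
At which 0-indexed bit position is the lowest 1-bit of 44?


0b101100. Lowest set bit at position 2

2


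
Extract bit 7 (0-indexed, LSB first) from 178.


0b10110010, position 7 = 1

1


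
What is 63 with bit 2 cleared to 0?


63 & ~(1 << 2) = 59

59


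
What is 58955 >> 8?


0b1110011001001011 >> 8 = 0b11100110 = 230

230


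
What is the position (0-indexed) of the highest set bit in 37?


0b100101. Highest set bit at position 5

5


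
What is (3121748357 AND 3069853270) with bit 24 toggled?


Step 1: 3121748357 & 3069853270 = 2987530244
Step 2: 2987530244 ^ (1 << 24) = 2987530244 ^ 16777216 = 3004307460

3004307460


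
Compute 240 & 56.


0b11110000 & 0b111000 = 0b110000 = 48

48


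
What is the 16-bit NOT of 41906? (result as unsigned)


~0b1010001110110010 = 0b101110001001101 = 23629 (16-bit unsigned)

23629


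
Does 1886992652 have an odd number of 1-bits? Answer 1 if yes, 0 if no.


0b1110000011110010011100100001100 has 14 ones => parity 0

0


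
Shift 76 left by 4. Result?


0b1001100 << 4 = 0b10011000000 = 1216

1216


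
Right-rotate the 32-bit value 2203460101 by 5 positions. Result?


Rotate 0b10000011010101100010001000000101 right by 5 (32-bit) = 0b101100000110101011000100010000 = 739946768

739946768


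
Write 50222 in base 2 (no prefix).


50222 = 1100010000101110 in binary

1100010000101110


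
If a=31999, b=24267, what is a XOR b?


31999 ^ 24267 = 8756

8756


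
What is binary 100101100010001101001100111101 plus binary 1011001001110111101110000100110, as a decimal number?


100101100010001101001100111101 + 1011001001110111101110000100110 = 1111110110001001010111101100011 = 2126819171

2126819171


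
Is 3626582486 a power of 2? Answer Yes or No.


0b11011000001010010100000111010110. Multiple bits set => No

No


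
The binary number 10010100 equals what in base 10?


10010100 in decimal = 148

148


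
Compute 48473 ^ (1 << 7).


48473 ^ (1 << 7) = 48473 ^ 128 = 48601

48601


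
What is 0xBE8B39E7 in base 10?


BE8B39E7 hex = 3196795367 decimal

3196795367


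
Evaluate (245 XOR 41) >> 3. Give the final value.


Step 1: 245 ^ 41 = 220
Step 2: 220 >> 3 = 27

27


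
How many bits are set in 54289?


0b1101010000010001 has 6 set bits

6


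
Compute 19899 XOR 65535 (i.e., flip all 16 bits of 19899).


19899 ^ 65535 = 45636

45636


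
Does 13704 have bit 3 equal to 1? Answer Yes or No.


0b11010110001000, bit 3 = 1. Yes

Yes


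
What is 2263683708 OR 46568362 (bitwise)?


0b10000110111011010001001001111100 | 0b10110001101001001110101010 = 0b10000110111011111001001111111110 = 2263847934

2263847934


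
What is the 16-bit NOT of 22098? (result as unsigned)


~0b101011001010010 = 0b1010100110101101 = 43437 (16-bit unsigned)

43437


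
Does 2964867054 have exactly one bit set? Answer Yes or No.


0b10110000101110000100011111101110. Multiple bits set => No

No


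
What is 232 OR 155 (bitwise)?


0b11101000 | 0b10011011 = 0b11111011 = 251

251


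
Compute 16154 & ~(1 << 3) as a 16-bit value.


16154 & ~(1 << 3) = 16146

16146


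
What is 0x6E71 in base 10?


6E71 hex = 28273 decimal

28273


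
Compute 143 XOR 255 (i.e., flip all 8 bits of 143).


143 ^ 255 = 112

112


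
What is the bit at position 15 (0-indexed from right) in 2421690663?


0b10010000010110000001000100100111, position 15 = 0

0


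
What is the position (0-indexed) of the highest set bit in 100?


0b1100100. Highest set bit at position 6

6


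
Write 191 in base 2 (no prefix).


191 = 10111111 in binary

10111111


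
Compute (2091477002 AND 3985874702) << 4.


Step 1: 2091477002 & 3985874702 = 1820395530
Step 2: 1820395530 << 4 = 29126328480

29126328480


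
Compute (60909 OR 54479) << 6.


Step 1: 60909 | 54479 = 65007
Step 2: 65007 << 6 = 4160448

4160448


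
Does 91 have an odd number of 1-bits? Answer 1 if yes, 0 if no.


0b1011011 has 5 ones => parity 1

1


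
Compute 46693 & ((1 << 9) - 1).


46693 & 511 = 101

101


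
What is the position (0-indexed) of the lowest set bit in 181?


0b10110101. Lowest set bit at position 0

0


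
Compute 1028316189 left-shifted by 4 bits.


0b111101010010101101110000011101 << 4 = 0b1111010100101011011100000111010000 = 16453059024

16453059024


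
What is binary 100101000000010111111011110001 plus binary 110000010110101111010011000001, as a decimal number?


100101000000010111111011110001 + 110000010110101111010011000001 = 1010101010111000111001110110010 = 1432122290

1432122290


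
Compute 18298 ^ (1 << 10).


18298 ^ (1 << 10) = 18298 ^ 1024 = 17274

17274


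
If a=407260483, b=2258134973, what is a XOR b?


407260483 ^ 2258134973 = 2665360126

2665360126


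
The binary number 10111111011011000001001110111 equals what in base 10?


10111111011011000001001110111 in decimal = 401441399

401441399


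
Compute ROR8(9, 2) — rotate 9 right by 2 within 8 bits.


Rotate 0b1001 right by 2 (8-bit) = 0b1000010 = 66

66


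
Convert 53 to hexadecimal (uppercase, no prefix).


53 = 35 hex

35


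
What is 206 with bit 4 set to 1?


206 | (1 << 4) = 206 | 16 = 222

222


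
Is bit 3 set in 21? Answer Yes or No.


0b10101, bit 3 = 0. No

No


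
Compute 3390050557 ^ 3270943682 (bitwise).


0b11001010000100000001000011111101 ^ 0b11000010111101101010001111000010 = 0b1000111001101011001100111111 = 149336895

149336895


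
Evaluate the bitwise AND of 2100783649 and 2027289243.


0b1111101001101110110101000100001 & 0b1111000110101011111101010011011 = 0b1111000000101010110101000000001 = 2014669313

2014669313


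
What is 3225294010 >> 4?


0b11000000001111100001010010111010 >> 4 = 0b1100000000111110000101001011 = 201580875

201580875


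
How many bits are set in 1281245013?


0b1001100010111100011111101010101 has 18 set bits

18


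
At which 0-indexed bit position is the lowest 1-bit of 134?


0b10000110. Lowest set bit at position 1

1


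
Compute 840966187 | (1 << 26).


840966187 | (1 << 26) = 840966187 | 67108864 = 908075051

908075051


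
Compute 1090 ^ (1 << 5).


1090 ^ (1 << 5) = 1090 ^ 32 = 1122

1122


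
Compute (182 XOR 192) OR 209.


Step 1: 182 ^ 192 = 118
Step 2: 118 | 209 = 247

247


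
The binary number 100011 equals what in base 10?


100011 in decimal = 35

35


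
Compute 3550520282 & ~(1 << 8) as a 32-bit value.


3550520282 & ~(1 << 8) = 3550520026

3550520026


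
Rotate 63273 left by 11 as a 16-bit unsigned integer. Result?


Rotate 0b1111011100101001 left by 11 (16-bit) = 0b100111110111001 = 20409

20409


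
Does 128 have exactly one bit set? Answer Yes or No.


0b10000000. Only one bit set => Yes

Yes


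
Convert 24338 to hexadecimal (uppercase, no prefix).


24338 = 5F12 hex

5F12


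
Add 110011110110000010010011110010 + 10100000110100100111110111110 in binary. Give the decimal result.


110011110110000010010011110010 + 10100000110100100111110111110 = 1000111111100100111010010110000 = 1207071920

1207071920


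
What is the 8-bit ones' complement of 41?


41 ^ 255 = 214

214


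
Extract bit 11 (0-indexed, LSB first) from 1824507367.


0b1101100101111111100010111100111, position 11 = 0

0


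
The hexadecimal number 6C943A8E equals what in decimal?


6C943A8E hex = 1821653646 decimal

1821653646


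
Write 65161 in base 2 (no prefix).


65161 = 1111111010001001 in binary

1111111010001001


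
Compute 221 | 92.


0b11011101 | 0b1011100 = 0b11011101 = 221

221


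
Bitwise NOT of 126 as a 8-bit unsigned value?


~0b1111110 = 0b10000001 = 129 (8-bit unsigned)

129


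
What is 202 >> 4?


0b11001010 >> 4 = 0b1100 = 12

12


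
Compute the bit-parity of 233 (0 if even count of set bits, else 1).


0b11101001 has 5 ones => parity 1

1


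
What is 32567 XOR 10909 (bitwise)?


0b111111100110111 ^ 0b10101010011101 = 0b101010110101010 = 21930

21930


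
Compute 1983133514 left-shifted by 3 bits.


0b1110110001101000011011101001010 << 3 = 0b1110110001101000011011101001010000 = 15865068112

15865068112


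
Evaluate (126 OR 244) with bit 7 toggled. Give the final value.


Step 1: 126 | 244 = 254
Step 2: 254 ^ (1 << 7) = 254 ^ 128 = 126

126


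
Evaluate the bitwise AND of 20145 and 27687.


0b100111010110001 & 0b110110000100111 = 0b100110000100001 = 19489

19489


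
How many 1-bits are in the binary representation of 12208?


0b10111110110000 has 8 set bits

8


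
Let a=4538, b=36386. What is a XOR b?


4538 ^ 36386 = 40856

40856


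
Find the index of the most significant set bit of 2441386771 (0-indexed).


0b10010001100001001001101100010011. Highest set bit at position 31

31


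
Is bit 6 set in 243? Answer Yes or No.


0b11110011, bit 6 = 1. Yes

Yes


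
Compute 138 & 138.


0b10001010 & 0b10001010 = 0b10001010 = 138

138


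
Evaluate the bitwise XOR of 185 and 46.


0b10111001 ^ 0b101110 = 0b10010111 = 151

151


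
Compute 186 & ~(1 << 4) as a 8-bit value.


186 & ~(1 << 4) = 170

170


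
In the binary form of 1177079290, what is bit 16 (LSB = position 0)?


0b1000110001010001100110111111010, position 16 = 0

0


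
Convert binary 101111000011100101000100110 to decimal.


101111000011100101000100110 in decimal = 98683430

98683430


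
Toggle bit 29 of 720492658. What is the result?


720492658 ^ (1 << 29) = 720492658 ^ 536870912 = 183621746

183621746


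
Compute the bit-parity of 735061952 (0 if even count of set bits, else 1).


0b101011110100000010011111000000 has 13 ones => parity 1

1


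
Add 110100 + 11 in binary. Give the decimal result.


110100 + 11 = 110111 = 55

55


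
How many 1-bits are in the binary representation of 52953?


0b1100111011011001 has 10 set bits

10


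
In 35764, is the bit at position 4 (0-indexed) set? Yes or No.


0b1000101110110100, bit 4 = 1. Yes

Yes


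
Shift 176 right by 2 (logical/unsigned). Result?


0b10110000 >> 2 = 0b101100 = 44

44


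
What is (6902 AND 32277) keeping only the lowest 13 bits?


Step 1: 6902 & 32277 = 6676
Step 2: 6676 & 8191 = 6676

6676


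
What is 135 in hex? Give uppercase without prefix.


135 = 87 hex

87


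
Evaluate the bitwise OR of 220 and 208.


0b11011100 | 0b11010000 = 0b11011100 = 220

220


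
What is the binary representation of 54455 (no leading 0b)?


54455 = 1101010010110111 in binary

1101010010110111


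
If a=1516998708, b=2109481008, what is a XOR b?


1516998708 ^ 2109481008 = 668446724

668446724


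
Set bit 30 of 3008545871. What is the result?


3008545871 | (1 << 30) = 3008545871 | 1073741824 = 4082287695

4082287695


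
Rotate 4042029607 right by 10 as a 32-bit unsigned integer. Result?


Rotate 0b11110000111011000111101000100111 right by 10 (32-bit) = 0b10001001111111000011101100011110 = 2315008798

2315008798


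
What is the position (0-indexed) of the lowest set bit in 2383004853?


0b10001110000010011100010010110101. Lowest set bit at position 0

0


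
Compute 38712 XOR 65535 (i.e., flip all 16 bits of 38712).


38712 ^ 65535 = 26823

26823


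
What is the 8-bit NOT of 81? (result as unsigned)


~0b1010001 = 0b10101110 = 174 (8-bit unsigned)

174


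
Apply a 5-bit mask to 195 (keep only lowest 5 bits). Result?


195 & 31 = 3

3


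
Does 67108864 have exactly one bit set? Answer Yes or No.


0b100000000000000000000000000. Only one bit set => Yes

Yes


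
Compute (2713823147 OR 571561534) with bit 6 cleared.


Step 1: 2713823147 | 571561534 = 2748446655
Step 2: 2748446655 & ~(1 << 6) = 2748446655

2748446655


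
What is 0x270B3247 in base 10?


270B3247 hex = 655045191 decimal

655045191


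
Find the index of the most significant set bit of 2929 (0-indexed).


0b101101110001. Highest set bit at position 11

11


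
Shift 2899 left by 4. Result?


0b101101010011 << 4 = 0b1011010100110000 = 46384

46384


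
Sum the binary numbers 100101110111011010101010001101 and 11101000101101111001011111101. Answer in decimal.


100101110111011010101010001101 + 11101000101101111001011111101 = 1000010111101001001110110001010 = 1123327370

1123327370


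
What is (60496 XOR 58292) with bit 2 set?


Step 1: 60496 ^ 58292 = 4068
Step 2: 4068 | (1 << 2) = 4068 | 4 = 4068

4068


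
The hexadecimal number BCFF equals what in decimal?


BCFF hex = 48383 decimal

48383


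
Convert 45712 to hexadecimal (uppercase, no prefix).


45712 = B290 hex

B290


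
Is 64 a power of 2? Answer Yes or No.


0b1000000. Only one bit set => Yes

Yes


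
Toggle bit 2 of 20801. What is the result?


20801 ^ (1 << 2) = 20801 ^ 4 = 20805

20805


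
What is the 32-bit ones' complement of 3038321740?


3038321740 ^ 4294967295 = 1256645555

1256645555


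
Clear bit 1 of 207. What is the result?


207 & ~(1 << 1) = 205

205


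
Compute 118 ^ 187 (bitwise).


0b1110110 ^ 0b10111011 = 0b11001101 = 205

205


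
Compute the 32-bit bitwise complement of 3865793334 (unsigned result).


~0b11100110011010110101001100110110 = 0b11001100101001010110011001001 = 429173961 (32-bit unsigned)

429173961


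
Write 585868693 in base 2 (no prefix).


585868693 = 100010111010111010010110010101 in binary

100010111010111010010110010101


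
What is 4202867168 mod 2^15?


4202867168 & 32767 = 10720

10720


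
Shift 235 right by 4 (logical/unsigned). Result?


0b11101011 >> 4 = 0b1110 = 14

14


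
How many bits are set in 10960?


0b10101011010000 has 6 set bits

6


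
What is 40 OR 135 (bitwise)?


0b101000 | 0b10000111 = 0b10101111 = 175

175


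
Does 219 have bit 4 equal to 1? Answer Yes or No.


0b11011011, bit 4 = 1. Yes

Yes


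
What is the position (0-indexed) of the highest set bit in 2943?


0b101101111111. Highest set bit at position 11

11


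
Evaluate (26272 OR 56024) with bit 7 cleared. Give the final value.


Step 1: 26272 | 56024 = 65272
Step 2: 65272 & ~(1 << 7) = 65144

65144


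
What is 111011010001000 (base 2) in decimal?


111011010001000 in decimal = 30344

30344


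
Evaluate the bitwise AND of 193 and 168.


0b11000001 & 0b10101000 = 0b10000000 = 128

128


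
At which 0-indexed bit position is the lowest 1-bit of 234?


0b11101010. Lowest set bit at position 1

1


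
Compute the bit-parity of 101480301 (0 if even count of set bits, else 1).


0b110000011000111011101101101 has 15 ones => parity 1

1


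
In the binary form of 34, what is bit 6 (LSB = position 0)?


0b100010, position 6 = 0

0


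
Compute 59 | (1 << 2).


59 | (1 << 2) = 59 | 4 = 63

63


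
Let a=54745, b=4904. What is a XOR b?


54745 ^ 4904 = 50929

50929


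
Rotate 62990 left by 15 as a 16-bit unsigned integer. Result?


Rotate 0b1111011000001110 left by 15 (16-bit) = 0b111101100000111 = 31495

31495


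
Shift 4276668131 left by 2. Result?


0b11111110111010001100011011100011 << 2 = 0b1111111011101000110001101110001100 = 17106672524

17106672524


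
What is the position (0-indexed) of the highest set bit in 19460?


0b100110000000100. Highest set bit at position 14

14


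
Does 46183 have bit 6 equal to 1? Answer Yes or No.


0b1011010001100111, bit 6 = 1. Yes

Yes


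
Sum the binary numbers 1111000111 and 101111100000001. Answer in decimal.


1111000111 + 101111100000001 = 110001011001000 = 25288

25288


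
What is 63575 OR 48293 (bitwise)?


0b1111100001010111 | 0b1011110010100101 = 0b1111110011110111 = 64759

64759


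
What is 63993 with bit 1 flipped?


63993 ^ (1 << 1) = 63993 ^ 2 = 63995

63995


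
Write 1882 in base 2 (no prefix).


1882 = 11101011010 in binary

11101011010


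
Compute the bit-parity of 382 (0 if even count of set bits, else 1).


0b101111110 has 7 ones => parity 1

1


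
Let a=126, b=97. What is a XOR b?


126 ^ 97 = 31

31


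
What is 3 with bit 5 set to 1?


3 | (1 << 5) = 3 | 32 = 35

35


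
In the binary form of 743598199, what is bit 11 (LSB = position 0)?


0b101100010100100110100001110111, position 11 = 1

1


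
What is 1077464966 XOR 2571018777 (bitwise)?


0b1000000001110001100111110000110 ^ 0b10011001001111101010001000011001 = 0b11011001000001100110110110011111 = 3641077151

3641077151


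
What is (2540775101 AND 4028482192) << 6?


Step 1: 2540775101 & 4028482192 = 2417033872
Step 2: 2417033872 << 6 = 154690167808

154690167808


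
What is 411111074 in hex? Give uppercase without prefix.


411111074 = 18810EA2 hex

18810EA2


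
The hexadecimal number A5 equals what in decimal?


A5 hex = 165 decimal

165


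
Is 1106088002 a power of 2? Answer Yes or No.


0b1000001111011011001000001000010. Multiple bits set => No

No


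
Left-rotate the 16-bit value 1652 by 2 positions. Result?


Rotate 0b11001110100 left by 2 (16-bit) = 0b1100111010000 = 6608

6608


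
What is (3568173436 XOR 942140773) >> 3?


Step 1: 3568173436 ^ 942140773 = 3968461849
Step 2: 3968461849 >> 3 = 496057731

496057731


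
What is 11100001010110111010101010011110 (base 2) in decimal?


11100001010110111010101010011110 in decimal = 3780881054

3780881054


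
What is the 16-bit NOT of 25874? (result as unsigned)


~0b110010100010010 = 0b1001101011101101 = 39661 (16-bit unsigned)

39661


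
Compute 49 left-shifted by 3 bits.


0b110001 << 3 = 0b110001000 = 392

392


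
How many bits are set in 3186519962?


0b10111101111011100110111110011010 has 22 set bits

22


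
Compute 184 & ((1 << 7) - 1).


184 & 127 = 56

56


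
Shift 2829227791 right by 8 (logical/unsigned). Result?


0b10101000101000101001011100001111 >> 8 = 0b101010001010001010010111 = 11051671

11051671


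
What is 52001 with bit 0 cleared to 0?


52001 & ~(1 << 0) = 52000

52000


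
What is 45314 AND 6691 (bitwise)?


0b1011000100000010 & 0b1101000100011 = 0b1000000000010 = 4098

4098


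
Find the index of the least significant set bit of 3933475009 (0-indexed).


0b11101010011101000001000011000001. Lowest set bit at position 0

0


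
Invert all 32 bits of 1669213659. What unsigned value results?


1669213659 ^ 4294967295 = 2625753636

2625753636


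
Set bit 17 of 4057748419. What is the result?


4057748419 | (1 << 17) = 4057748419 | 131072 = 4057879491

4057879491


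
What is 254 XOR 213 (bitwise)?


0b11111110 ^ 0b11010101 = 0b101011 = 43

43


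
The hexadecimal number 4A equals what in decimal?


4A hex = 74 decimal

74


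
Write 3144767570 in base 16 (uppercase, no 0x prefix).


3144767570 = BB715852 hex

BB715852


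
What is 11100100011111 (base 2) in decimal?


11100100011111 in decimal = 14623

14623


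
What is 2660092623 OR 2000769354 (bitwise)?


0b10011110100011011100101011001111 | 0b1110111010000010101000101001010 = 0b11111111110011011101101111001111 = 4291681231

4291681231


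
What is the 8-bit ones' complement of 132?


132 ^ 255 = 123

123


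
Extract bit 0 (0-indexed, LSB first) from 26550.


0b110011110110110, position 0 = 0

0


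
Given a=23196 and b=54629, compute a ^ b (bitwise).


23196 ^ 54629 = 36857

36857


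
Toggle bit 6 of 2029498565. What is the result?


2029498565 ^ (1 << 6) = 2029498565 ^ 64 = 2029498501

2029498501


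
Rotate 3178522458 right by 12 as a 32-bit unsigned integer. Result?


Rotate 0b10111101011101000110011101011010 right by 12 (32-bit) = 0b1110101101010111101011101000110 = 1974196038

1974196038


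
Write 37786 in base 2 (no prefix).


37786 = 1001001110011010 in binary

1001001110011010


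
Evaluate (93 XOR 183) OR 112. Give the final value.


Step 1: 93 ^ 183 = 234
Step 2: 234 | 112 = 250

250


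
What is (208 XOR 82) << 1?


Step 1: 208 ^ 82 = 130
Step 2: 130 << 1 = 260

260


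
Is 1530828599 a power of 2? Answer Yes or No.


0b1011011001111101001011100110111. Multiple bits set => No

No


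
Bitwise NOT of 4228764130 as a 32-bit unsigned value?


~0b11111100000011011101000111100010 = 0b11111100100010111000011101 = 66203165 (32-bit unsigned)

66203165


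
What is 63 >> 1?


0b111111 >> 1 = 0b11111 = 31

31


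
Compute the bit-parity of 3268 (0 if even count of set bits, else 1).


0b110011000100 has 5 ones => parity 1

1


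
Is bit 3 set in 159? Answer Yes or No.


0b10011111, bit 3 = 1. Yes

Yes


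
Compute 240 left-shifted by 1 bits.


0b11110000 << 1 = 0b111100000 = 480

480


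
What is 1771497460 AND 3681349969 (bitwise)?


0b1101001100101101110011111110100 & 0b11011011011011001111000101010001 = 0b1001001000001001110000101010000 = 1225056592

1225056592


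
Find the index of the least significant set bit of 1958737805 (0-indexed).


0b1110100101111111111011110001101. Lowest set bit at position 0

0


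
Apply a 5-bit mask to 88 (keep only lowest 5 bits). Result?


88 & 31 = 24

24


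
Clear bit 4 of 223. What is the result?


223 & ~(1 << 4) = 207

207


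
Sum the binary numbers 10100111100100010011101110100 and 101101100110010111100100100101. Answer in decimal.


10100111100100010011101110100 + 101101100110010111100100100101 = 1000010100010111010000010011001 = 1116446873

1116446873


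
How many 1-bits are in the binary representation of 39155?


0b1001100011110011 has 9 set bits

9


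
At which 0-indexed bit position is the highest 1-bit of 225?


0b11100001. Highest set bit at position 7

7


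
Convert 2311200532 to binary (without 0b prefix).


2311200532 = 10001001110000100001111100010100 in binary

10001001110000100001111100010100


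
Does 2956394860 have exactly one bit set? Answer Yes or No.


0b10110000001101110000000101101100. Multiple bits set => No

No


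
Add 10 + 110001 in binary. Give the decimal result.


10 + 110001 = 110011 = 51

51


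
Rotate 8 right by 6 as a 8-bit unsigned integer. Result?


Rotate 0b1000 right by 6 (8-bit) = 0b100000 = 32

32


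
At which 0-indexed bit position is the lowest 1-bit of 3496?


0b110110101000. Lowest set bit at position 3

3


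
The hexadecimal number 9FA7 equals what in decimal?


9FA7 hex = 40871 decimal

40871


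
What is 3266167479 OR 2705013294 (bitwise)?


0b11000010101011011100001010110111 | 0b10100001001110110011101000101110 = 0b11100011101111111111101010111111 = 3821009599

3821009599


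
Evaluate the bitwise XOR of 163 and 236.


0b10100011 ^ 0b11101100 = 0b1001111 = 79

79


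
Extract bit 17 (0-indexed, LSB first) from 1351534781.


0b1010000100011101100100010111101, position 17 = 1

1


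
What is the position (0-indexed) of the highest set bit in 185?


0b10111001. Highest set bit at position 7

7


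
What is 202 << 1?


0b11001010 << 1 = 0b110010100 = 404

404


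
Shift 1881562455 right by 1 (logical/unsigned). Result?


0b1110000001001100101110101010111 >> 1 = 0b111000000100110010111010101011 = 940781227

940781227


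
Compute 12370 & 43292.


0b11000001010010 & 0b1010100100011100 = 0b10000000010000 = 8208

8208
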